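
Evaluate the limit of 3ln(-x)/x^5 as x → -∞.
This is an ∞/∞ indeterminate form as x → -∞.
Compare growth rates of the dominant terms (exponentials ≫ polynomials ≫ logarithms), or apply L'Hôpital's rule; the quotient → 0.
Limit = 0.

Final answer: 0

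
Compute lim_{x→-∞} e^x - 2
Evaluate the dominant behaviour as x → -∞; each term tends to a finite value or vanishes.
Limit = -2.

Final answer: -2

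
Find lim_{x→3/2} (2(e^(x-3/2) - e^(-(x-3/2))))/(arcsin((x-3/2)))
Both numerator and denominator → 0 as x → 3/2; this is a 0/0 indeterminate form.
Expand each to leading order near x = 3/2: numerator ~ 4·(x - 3/2), denominator ~ (x - 3/2).
The limit of the ratio is 4.

Final answer: 4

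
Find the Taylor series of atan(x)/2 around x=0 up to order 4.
-x^3/6 + x/2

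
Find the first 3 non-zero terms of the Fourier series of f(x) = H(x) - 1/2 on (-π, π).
2·sin(x)/π + 2·sin(3·x)/(3·π) + 2·sin(5·x)/(5·π)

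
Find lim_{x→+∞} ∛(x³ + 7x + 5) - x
This is an ∞ − ∞ indeterminate form.
Multiply by (A² + AB + B²)/(A² + AB + B²) where A = ∛(x³+7x + 5), B = x to use A³ − B³ = (A−B)(A²+AB+B²); the x³ terms cancel, leaving (7x + 5)/(A²+AB+B²) with denominator ~ 3x², so the limit is 0.
Limit = 0.

Final answer: 0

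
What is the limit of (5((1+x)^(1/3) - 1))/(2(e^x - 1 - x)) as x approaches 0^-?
Both numerator and denominator → 0 as x → 0^-; this is a 0/0 indeterminate form.
Expand each to leading order near x = 0: numerator ~ 5·x/3, denominator ~ x^2.
The limit of the ratio is -∞.

Final answer: -∞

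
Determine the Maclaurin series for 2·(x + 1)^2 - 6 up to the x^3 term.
2·x^2 + 4·x - 4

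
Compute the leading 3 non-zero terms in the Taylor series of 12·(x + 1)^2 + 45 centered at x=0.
12·x^2 + 24·x + 57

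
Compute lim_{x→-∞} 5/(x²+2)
Evaluate the dominant behaviour as x → -∞; each term tends to a finite value or vanishes.
Limit = 0.

Final answer: 0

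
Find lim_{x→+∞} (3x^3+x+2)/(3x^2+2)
This is an ∞/∞ indeterminate form as x → +∞.
Divide numerator and denominator by x^3 and let the lower-order terms vanish; the numerator's degree 3 exceeds the denominator's degree 2, so the quotient diverges.
Limit = ∞.

Final answer: ∞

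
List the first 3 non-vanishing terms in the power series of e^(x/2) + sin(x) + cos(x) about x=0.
-3·x^2/8 + 3·x/2 + 2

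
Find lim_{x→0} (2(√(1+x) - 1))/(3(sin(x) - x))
Both numerator and denominator → 0 as x → 0; this is a 0/0 indeterminate form.
Expand each to leading order near x = 0: numerator ~ x, denominator ~ -x^3/2.
The limit of the ratio is -∞.

Final answer: -∞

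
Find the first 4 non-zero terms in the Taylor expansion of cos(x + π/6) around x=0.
x^3/12 - √(3)·x^2/4 - x/2 + √(3)/2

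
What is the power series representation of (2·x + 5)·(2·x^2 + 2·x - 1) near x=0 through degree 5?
4·x^3 + 14·x^2 + 8·x - 5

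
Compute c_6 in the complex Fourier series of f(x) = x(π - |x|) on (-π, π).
Compute the real Fourier coefficients first: a_6 = 0, b_6 = 0.
Then c_6 = (a_6 − i·b_6)/2 = 0.

Final answer: 0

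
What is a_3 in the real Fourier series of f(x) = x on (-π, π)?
a_3 = (1/π) ∫_{-π}^{π} f(x)·cos(3x) dx.
Evaluate the integral (use parity and integration by parts as needed): a_3 = 0.

Final answer: 0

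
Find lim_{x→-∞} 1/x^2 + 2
Evaluate the dominant behaviour as x → -∞; each term tends to a finite value or vanishes.
Limit = 2.

Final answer: 2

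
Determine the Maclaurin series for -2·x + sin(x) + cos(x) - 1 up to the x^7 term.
-x^7/5040 - x^6/720 + x^5/120 + x^4/24 - x^3/6 - x^2/2 - x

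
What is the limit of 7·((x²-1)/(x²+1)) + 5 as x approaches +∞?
Evaluate the dominant behaviour as x → +∞; each term tends to a finite value or vanishes.
Limit = 12.

Final answer: 12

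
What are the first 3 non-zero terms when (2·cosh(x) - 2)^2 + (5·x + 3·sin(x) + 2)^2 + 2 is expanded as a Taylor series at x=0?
64·x^2 + 32·x + 6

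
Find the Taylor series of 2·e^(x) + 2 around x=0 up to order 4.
x^4/12 + x^3/3 + x^2 + 2·x + 4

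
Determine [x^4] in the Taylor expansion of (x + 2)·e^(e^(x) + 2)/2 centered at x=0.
Expand to order 4: (x + 2)·e^(e^(x) + 2)/2 = 25·x^4·e^(3)/24 + 4·x^3·e^(3)/3 + 3·x^2·e^(3)/2 + 3·x·e^(3)/2 + e^(3) + O(x^5).
The coefficient of x^4 is 25·e^(3)/24.

Final answer: 25·e^(3)/24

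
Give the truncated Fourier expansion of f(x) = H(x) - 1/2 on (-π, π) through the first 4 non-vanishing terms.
2·sin(x)/π + 2·sin(3·x)/(3·π) + 2·sin(5·x)/(5·π) + 2·sin(7·x)/(7·π)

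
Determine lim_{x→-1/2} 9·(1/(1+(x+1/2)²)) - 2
Direct substitution at x = -1/2 gives 7.

Final answer: 7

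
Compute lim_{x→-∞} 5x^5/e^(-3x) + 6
The quotient is an ∞/∞ indeterminate form as x → -∞.
Compare growth rates of the dominant terms (exponentials ≫ polynomials ≫ logarithms), or apply L'Hôpital's rule; the quotient → 0.
Adding the constant: 0 + 6 = 6. Limit = 6.

Final answer: 6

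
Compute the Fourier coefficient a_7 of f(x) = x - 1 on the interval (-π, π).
a_7 = (1/π) ∫_{-π}^{π} f(x)·cos(7x) dx.
Evaluate the integral (use parity and integration by parts as needed): a_7 = 0.

Final answer: 0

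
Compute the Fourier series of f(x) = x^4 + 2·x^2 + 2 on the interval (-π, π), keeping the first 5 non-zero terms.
(40 - 8·π^2)·cos(x) + (-1 + 2·π^2)·cos(2·x) + (-8·π^2/9 - 8/27)·cos(3·x) + (5/16 + π^2/2)·cos(4·x) + 2 + 2·π^2/3 + π^4/5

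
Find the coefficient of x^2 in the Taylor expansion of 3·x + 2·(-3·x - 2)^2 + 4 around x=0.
Expand to order 2: 3·x + 2·(-3·x - 2)^2 + 4 = 18·x^2 + 27·x + 12 + O(x^3).
The coefficient of x^2 is 18.

Final answer: 18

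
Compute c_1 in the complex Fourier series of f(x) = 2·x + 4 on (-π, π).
Compute the real Fourier coefficients first: a_1 = 0, b_1 = 4.
Then c_1 = (a_1 − i·b_1)/2 = -2·i.

Final answer: -2·i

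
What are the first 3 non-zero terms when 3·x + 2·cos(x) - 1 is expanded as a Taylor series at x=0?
-x^2 + 3·x + 1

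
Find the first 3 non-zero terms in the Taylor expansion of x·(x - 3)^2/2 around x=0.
x^3/2 - 3·x^2 + 9·x/2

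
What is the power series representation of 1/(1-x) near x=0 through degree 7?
x^7 + x^6 + x^5 + x^4 + x^3 + x^2 + x + 1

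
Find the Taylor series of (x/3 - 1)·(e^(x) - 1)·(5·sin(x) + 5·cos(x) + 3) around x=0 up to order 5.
2·x^5/45 + 49·x^4/36 + 5·x^3/3 - 19·x^2/3 - 8·x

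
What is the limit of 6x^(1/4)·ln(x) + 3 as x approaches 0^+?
The product is a 0·∞ indeterminate form at x → 0⁺.
Rewrite the product as 6·ln(x) / x^(-1/4) and apply L'Hôpital, or use the standard hierarchy x^(-1/4) ≫ |ln x| as x → 0⁺.
The indeterminate product → 0, so the limit = 3.

Final answer: 3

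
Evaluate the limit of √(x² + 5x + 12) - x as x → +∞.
This is an ∞ − ∞ indeterminate form.
Multiply and divide by the conjugate √(x²+5x + 12) + x; the x² terms cancel, leaving (5x + 12)/(√(x²+5x + 12)+x) → 5/2.
Limit = 5/2.

Final answer: 5/2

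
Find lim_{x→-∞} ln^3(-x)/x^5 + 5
The quotient is an ∞/∞ indeterminate form as x → -∞.
Compare growth rates of the dominant terms (exponentials ≫ polynomials ≫ logarithms), or apply L'Hôpital's rule; the quotient → 0.
Adding the constant: 0 + 5 = 5. Limit = 5.

Final answer: 5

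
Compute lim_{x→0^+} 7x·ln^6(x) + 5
The product is a 0·∞ indeterminate form at x → 0⁺.
Rewrite the product as 7·ln^6(x) / x^(-1) and apply L'Hôpital, or use the standard hierarchy x^(-1) ≫ |ln x|^6 as x → 0⁺.
The indeterminate product → 0, so the limit = 5.

Final answer: 5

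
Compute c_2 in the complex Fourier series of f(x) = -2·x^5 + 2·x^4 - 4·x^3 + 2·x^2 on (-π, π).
Compute the real Fourier coefficients first: a_2 = -4 + 4·π^2, b_2 = -6·π^2 + 9 + 2·π^4.
Then c_2 = (a_2 − i·b_2)/2 = -2 + 2·π^2 - i·π^4 - 9·i/2 + 3·i·π^2.

Final answer: -2 + 2·π^2 - i·π^4 - 9·i/2 + 3·i·π^2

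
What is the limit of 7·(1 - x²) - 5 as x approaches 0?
Direct substitution at x = 0 gives 2.

Final answer: 2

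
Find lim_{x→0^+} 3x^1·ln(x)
This is a 0·∞ indeterminate form at x → 0⁺.
Rewrite the product as 3·ln(x) / x^(-1) and apply L'Hôpital, or use the standard hierarchy x^(-1) ≫ |ln x| as x → 0⁺.
The indeterminate product → 0, so the limit = 0.

Final answer: 0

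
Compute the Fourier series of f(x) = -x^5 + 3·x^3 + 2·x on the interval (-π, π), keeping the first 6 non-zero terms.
(-272 - 2·π^4 + 46·π^2)·sin(x) + (-8·π^2 + 10 + π^4)·sin(2·x) + (-2·π^4/3 - 80/81 + 94·π^2/27)·sin(3·x) + (-17·π^2/8 - 13/64 + π^4/2)·sin(4·x) + (-2·π^4/5 + 272/625 + 38·π^2/25)·sin(5·x) + (-32·π^2/27 - 38/81 + π^4/3)·sin(6·x)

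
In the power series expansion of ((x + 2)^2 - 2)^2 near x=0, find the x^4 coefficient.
Expand to order 4: ((x + 2)^2 - 2)^2 = x^4 + 8·x^3 + 20·x^2 + 16·x + 4 + O(x^5).
The coefficient of x^4 is 1.

Final answer: 1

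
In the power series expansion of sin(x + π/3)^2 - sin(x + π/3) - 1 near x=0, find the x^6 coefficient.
Expand to order 6: sin(x + π/3)^2 - sin(x + π/3) - 1 = x^6·(-1/45 + √(3)/1440) + x^5·(-1/240 + √(3)/15) + x^4·(1/6 - √(3)/48) + x^3·(1/12 - √(3)/3) + x^2·(-1/2 + √(3)/4) + x·(-1/2 + √(3)/2) - √(3)/2 - 1/4 + O(x^7).
The coefficient of x^6 is -1/45 + √(3)/1440.

Final answer: -1/45 + √(3)/1440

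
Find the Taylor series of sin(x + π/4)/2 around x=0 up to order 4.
√(2)·x^4/96 - √(2)·x^3/24 - √(2)·x^2/8 + √(2)·x/4 + √(2)/4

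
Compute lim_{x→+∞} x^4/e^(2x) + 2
The quotient is an ∞/∞ indeterminate form as x → +∞.
The exponential denominator e^(2x) dominates the polynomial numerator (e^x ≫ x^4 as x → ∞), so the quotient → 0.
Adding the constant: 0 + 2 = 2. Limit = 2.

Final answer: 2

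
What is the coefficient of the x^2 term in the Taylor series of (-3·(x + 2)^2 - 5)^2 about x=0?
Expand to order 2: (-3·(x + 2)^2 - 5)^2 = 246·x^2 + 408·x + 289 + O(x^3).
The coefficient of x^2 is 246.

Final answer: 246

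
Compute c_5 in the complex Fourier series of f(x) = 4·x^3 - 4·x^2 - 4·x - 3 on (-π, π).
Compute the real Fourier coefficients first: a_5 = 16/25, b_5 = -248/125 + 8·π^2/5.
Then c_5 = (a_5 − i·b_5)/2 = 8/25 - 4·i·π^2/5 + 124·i/125.

Final answer: 8/25 - 4·i·π^2/5 + 124·i/125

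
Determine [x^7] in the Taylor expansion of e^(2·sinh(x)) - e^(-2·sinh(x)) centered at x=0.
Expand to order 7: e^(2·sinh(x)) - e^(-2·sinh(x)) = 989·x^7/1260 + 19·x^5/10 + 10·x^3/3 + 4·x + O(x^8).
The coefficient of x^7 is 989/1260.

Final answer: 989/1260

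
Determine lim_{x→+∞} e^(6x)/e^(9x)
This is an ∞/∞ indeterminate form as x → +∞.
Rewrite e^(6x)/e^(9x) = e^((6−9)x) = e^(-3x); the exponent coefficient is -3 < 0 so e^(-3x) → 0.
Limit = 0.

Final answer: 0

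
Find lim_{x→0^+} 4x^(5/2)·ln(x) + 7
The product is a 0·∞ indeterminate form at x → 0⁺.
Rewrite the product as 4·ln(x) / x^(-5/2) and apply L'Hôpital, or use the standard hierarchy x^(-5/2) ≫ |ln x| as x → 0⁺.
The indeterminate product → 0, so the limit = 7.

Final answer: 7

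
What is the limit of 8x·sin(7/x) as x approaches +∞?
As x → +∞: let u = 7/x → 0⁺; then 8·x·sin(7/x) = 8·7·sin(u)/u → 8·7·1 = 56.
Limit = 56.

Final answer: 56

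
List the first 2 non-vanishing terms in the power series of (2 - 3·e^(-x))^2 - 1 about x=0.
12·x^2 - 6·x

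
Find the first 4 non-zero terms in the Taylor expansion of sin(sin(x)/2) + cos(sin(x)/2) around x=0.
-5·x^3/48 - x^2/8 + x/2 + 1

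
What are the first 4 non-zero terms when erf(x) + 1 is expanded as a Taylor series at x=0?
x^5/(5·√(π)) - 2·x^3/(3·√(π)) + 2·x/√(π) + 1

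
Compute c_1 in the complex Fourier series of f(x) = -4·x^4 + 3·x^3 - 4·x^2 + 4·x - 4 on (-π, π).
Compute the real Fourier coefficients first: a_1 = -176 + 32·π^2, b_1 = -28 + 6·π^2.
Then c_1 = (a_1 − i·b_1)/2 = -88 + 16·π^2 - 3·i·π^2 + 14·i.

Final answer: -88 + 16·π^2 - 3·i·π^2 + 14·i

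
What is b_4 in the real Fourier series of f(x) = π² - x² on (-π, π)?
b_4 = (1/π) ∫_{-π}^{π} f(x)·sin(4x) dx.
Evaluate the integral (use parity and integration by parts as needed): b_4 = 0.

Final answer: 0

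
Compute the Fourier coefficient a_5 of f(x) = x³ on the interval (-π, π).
a_5 = (1/π) ∫_{-π}^{π} f(x)·cos(5x) dx.
Evaluate the integral (use parity and integration by parts as needed): a_5 = 0.

Final answer: 0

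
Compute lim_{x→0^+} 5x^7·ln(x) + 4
The product is a 0·∞ indeterminate form at x → 0⁺.
Rewrite the product as 5·ln(x) / x^(-7) and apply L'Hôpital, or use the standard hierarchy x^(-7) ≫ |ln x| as x → 0⁺.
The indeterminate product → 0, so the limit = 4.

Final answer: 4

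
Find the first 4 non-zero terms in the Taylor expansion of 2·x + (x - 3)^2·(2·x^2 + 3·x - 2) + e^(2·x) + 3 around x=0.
8·x^4/3 - 23·x^3/3 + 43·x - 14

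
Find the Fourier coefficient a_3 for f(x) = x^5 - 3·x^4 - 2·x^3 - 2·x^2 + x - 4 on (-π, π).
a_3 = (1/π) ∫_{-π}^{π} f(x)·cos(3x) dx.
Evaluate the integral (use parity and integration by parts as needed): a_3 = -8/9 + 8·π^2/3.

Final answer: -8/9 + 8·π^2/3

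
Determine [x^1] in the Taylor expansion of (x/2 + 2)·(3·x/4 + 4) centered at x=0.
Expand to order 1: (x/2 + 2)·(3·x/4 + 4) = 7·x/2 + 8 + O(x^2).
The coefficient of x^1 is 7/2.

Final answer: 7/2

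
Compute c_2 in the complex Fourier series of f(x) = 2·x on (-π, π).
Compute the real Fourier coefficients first: a_2 = 0, b_2 = -2.
Then c_2 = (a_2 − i·b_2)/2 = i.

Final answer: i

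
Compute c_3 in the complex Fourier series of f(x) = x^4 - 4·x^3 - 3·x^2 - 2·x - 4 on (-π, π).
Compute the real Fourier coefficients first: a_3 = 52/27 - 8·π^2/9, b_3 = 4/9 - 8·π^2/3.
Then c_3 = (a_3 − i·b_3)/2 = -4·π^2/9 + 26/27 - 2·i/9 + 4·i·π^2/3.

Final answer: -4·π^2/9 + 26/27 - 2·i/9 + 4·i·π^2/3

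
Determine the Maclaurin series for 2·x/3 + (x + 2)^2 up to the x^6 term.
x^2 + 14·x/3 + 4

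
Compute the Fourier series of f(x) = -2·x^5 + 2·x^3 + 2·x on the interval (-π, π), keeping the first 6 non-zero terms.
(-500 - 4·π^4 + 84·π^2)·sin(x) + (-12·π^2 + 16 + 2·π^4)·sin(2·x) + (-4·π^4/3 - 124/81 + 116·π^2/27)·sin(3·x) + (-9·π^2/4 - 5/32 + π^4)·sin(4·x) + (-4·π^4/5 + 284/625 + 36·π^2/25)·sin(5·x) + (-28·π^2/27 - 40/81 + 2·π^4/3)·sin(6·x)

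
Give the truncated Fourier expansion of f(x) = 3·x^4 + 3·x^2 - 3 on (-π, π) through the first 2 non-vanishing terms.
(132 - 24·π^2)·cos(x) - 3 + π^2 + 3·π^4/5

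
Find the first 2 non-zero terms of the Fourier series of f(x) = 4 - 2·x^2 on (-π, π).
8·cos(x) - 2·π^2/3 + 4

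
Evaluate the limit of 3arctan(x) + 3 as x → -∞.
Evaluate the dominant behaviour as x → -∞; each term tends to a finite value or vanishes.
Limit = 3 - 3·π/2.

Final answer: 3 - 3·π/2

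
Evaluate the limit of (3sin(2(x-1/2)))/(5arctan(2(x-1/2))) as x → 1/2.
Both numerator and denominator → 0 as x → 1/2; this is a 0/0 indeterminate form.
Expand each to leading order near x = 1/2: numerator ~ 6·(x - 1/2), denominator ~ 10·(x - 1/2).
The limit of the ratio is 3/5.

Final answer: 3/5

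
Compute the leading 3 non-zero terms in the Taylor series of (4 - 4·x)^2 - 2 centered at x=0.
16·x^2 - 32·x + 14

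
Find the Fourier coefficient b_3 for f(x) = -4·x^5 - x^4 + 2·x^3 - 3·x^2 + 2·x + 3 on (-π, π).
b_3 = (1/π) ∫_{-π}^{π} f(x)·sin(3x) dx.
Evaluate the integral (use parity and integration by parts as needed): b_3 = -8·π^4/3 - 284/81 + 196·π^2/27.

Final answer: -8·π^4/3 - 284/81 + 196·π^2/27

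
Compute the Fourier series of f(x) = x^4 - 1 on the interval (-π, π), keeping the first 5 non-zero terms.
(48 - 8·π^2)·cos(x) + (-3 + 2·π^2)·cos(2·x) + (16/27 - 8·π^2/9)·cos(3·x) + (-3/16 + π^2/2)·cos(4·x) - 1 + π^4/5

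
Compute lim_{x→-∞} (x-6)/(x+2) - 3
Evaluate the dominant behaviour as x → -∞; each term tends to a finite value or vanishes.
Limit = -2.

Final answer: -2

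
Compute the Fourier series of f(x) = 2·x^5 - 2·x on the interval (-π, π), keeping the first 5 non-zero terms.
(-80·π^2 + 4·π^4 + 476)·sin(x) + (-2·π^4 - 13 + 10·π^2)·sin(2·x) + (-80·π^2/27 + 52/81 + 4·π^4/3)·sin(3·x) + (-π^4 + 17/32 + 5·π^2/4)·sin(4·x) + (-16·π^2/25 - 404/625 + 4·π^4/5)·sin(5·x)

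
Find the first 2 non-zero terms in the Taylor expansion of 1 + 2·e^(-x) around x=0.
3 - 2·x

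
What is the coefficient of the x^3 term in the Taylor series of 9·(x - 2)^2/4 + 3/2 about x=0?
Expand to order 3: 9·(x - 2)^2/4 + 3/2 = 9·x^2/4 - 9·x + 21/2 + O(x^4).
The coefficient of x^3 is 0.

Final answer: 0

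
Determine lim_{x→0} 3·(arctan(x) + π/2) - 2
Direct substitution at x = 0 gives -2 + 3·π/2.

Final answer: -2 + 3·π/2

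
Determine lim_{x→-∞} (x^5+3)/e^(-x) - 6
The quotient is an ∞/∞ indeterminate form as x → -∞.
Compare growth rates of the dominant terms (exponentials ≫ polynomials ≫ logarithms), or apply L'Hôpital's rule; the quotient → 0.
Adding the constant: 0 - 6 = -6. Limit = -6.

Final answer: -6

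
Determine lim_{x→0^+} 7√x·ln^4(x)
This is a 0·∞ indeterminate form at x → 0⁺.
Rewrite the product as 7·ln^4(x) / x^(-1/2) and apply L'Hôpital, or use the standard hierarchy x^(-1/2) ≫ |ln x|^4 as x → 0⁺.
The indeterminate product → 0, so the limit = 0.

Final answer: 0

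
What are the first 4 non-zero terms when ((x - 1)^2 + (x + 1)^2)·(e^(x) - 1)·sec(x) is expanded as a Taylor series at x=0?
19·x^4/12 + 10·x^3/3 + x^2 + 2·x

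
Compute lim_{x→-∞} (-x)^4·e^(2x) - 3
The product is a 0·∞ indeterminate form at x → -∞.
Rewrite the product as (-x)^4 / e^(-2x) (an ∞/∞ form) and apply L'Hôpital, or use the standard hierarchy e^(2|x|) ≫ |(-x)^4| as x → -∞.
The indeterminate product → 0, so the limit = -3.

Final answer: -3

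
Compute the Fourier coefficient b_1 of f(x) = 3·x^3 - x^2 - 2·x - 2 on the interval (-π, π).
b_1 = (1/π) ∫_{-π}^{π} f(x)·sin(1x) dx.
Evaluate the integral (use parity and integration by parts as needed): b_1 = -40 + 6·π^2.

Final answer: -40 + 6·π^2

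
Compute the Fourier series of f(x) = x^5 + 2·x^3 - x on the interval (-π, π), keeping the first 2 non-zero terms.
(-36·π^2 + 2·π^4 + 214)·sin(x) + (-π^4 - 7/2 + 3·π^2)·sin(2·x)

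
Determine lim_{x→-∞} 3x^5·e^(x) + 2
The product is a 0·∞ indeterminate form at x → -∞.
Rewrite the product as 3x^5 / e^(-x) (an ∞/∞ form) and apply L'Hôpital, or use the standard hierarchy e^(|x|) ≫ |x^5| as x → -∞.
The indeterminate product → 0, so the limit = 2.

Final answer: 2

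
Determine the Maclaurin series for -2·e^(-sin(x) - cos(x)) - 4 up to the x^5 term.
x^5·e^(-1)/30 - 5·x^4·e^(-1)/12 + x^3·e^(-1) - 2·x^2·e^(-1) + 2·x·e^(-1) - 4 - 2·e^(-1)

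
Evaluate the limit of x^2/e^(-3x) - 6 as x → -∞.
The quotient is an ∞/∞ indeterminate form as x → -∞.
Compare growth rates of the dominant terms (exponentials ≫ polynomials ≫ logarithms), or apply L'Hôpital's rule; the quotient → 0.
Adding the constant: 0 - 6 = -6. Limit = -6.

Final answer: -6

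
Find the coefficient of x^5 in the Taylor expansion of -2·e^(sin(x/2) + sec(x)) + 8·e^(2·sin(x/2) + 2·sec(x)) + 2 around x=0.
Expand to order 5: -2·e^(sin(x/2) + sec(x)) + 8·e^(2·sin(x/2) + 2·sec(x)) + 2 = x^5·(-79·e/240 + 659·e^(2)/80) + x^4·(-149·e/192 + 34·e^(2)/3) + x^3·(-e/2 + 9·e^(2)) + x^2·(-5·e/4 + 12·e^(2)) + x·(-e + 8·e^(2)) - 2·e + 2 + 8·e^(2) + O(x^6).
The coefficient of x^5 is -79·e/240 + 659·e^(2)/80.

Final answer: -79·e/240 + 659·e^(2)/80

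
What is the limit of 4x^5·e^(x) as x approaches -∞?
This is a 0·∞ indeterminate form at x → -∞.
Rewrite the product as 4x^5 / e^(-x) (an ∞/∞ form) and apply L'Hôpital, or use the standard hierarchy e^(|x|) ≫ |x^5| as x → -∞.
The indeterminate product → 0, so the limit = 0.

Final answer: 0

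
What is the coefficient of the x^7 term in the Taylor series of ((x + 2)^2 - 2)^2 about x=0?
Expand to order 7: ((x + 2)^2 - 2)^2 = x^4 + 8·x^3 + 20·x^2 + 16·x + 4 + O(x^8).
The coefficient of x^7 is 0.

Final answer: 0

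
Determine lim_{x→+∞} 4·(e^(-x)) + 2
Evaluate the dominant behaviour as x → +∞; each term tends to a finite value or vanishes.
Limit = 2.

Final answer: 2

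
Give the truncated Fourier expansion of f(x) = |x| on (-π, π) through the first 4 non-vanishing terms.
-4·cos(x)/π - 4·cos(3·x)/(9·π) - 4·cos(5·x)/(25·π) + π/2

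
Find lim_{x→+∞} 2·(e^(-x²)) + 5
Evaluate the dominant behaviour as x → +∞; each term tends to a finite value or vanishes.
Limit = 5.

Final answer: 5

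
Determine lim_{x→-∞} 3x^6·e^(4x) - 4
The product is a 0·∞ indeterminate form at x → -∞.
Rewrite the product as 3x^6 / e^(-4x) (an ∞/∞ form) and apply L'Hôpital, or use the standard hierarchy e^(4|x|) ≫ |x^6| as x → -∞.
The indeterminate product → 0, so the limit = -4.

Final answer: -4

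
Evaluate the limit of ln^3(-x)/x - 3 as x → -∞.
The quotient is an ∞/∞ indeterminate form as x → -∞.
Compare growth rates of the dominant terms (exponentials ≫ polynomials ≫ logarithms), or apply L'Hôpital's rule; the quotient → 0.
Adding the constant: 0 - 3 = -3. Limit = -3.

Final answer: -3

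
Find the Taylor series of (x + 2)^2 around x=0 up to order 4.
x^2 + 4·x + 4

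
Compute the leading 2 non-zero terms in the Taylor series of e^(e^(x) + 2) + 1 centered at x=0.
x·e^(3) + 1 + e^(3)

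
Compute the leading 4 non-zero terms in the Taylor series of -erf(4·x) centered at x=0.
16384·x^7/(21·√(π)) - 1024·x^5/(5·√(π)) + 128·x^3/(3·√(π)) - 8·x/√(π)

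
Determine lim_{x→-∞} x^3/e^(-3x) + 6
The quotient is an ∞/∞ indeterminate form as x → -∞.
Compare growth rates of the dominant terms (exponentials ≫ polynomials ≫ logarithms), or apply L'Hôpital's rule; the quotient → 0.
Adding the constant: 0 + 6 = 6. Limit = 6.

Final answer: 6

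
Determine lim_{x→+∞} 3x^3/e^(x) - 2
The quotient is an ∞/∞ indeterminate form as x → +∞.
The exponential denominator e^(x) dominates the polynomial numerator (e^x ≫ x^3 as x → ∞), so the quotient → 0.
Adding the constant: 0 - 2 = -2. Limit = -2.

Final answer: -2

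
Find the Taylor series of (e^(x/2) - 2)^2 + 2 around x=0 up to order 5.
7·x^5/960 + x^4/32 + x^3/12 - x + 3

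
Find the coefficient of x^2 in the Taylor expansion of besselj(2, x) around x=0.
Expand to order 2: besselj(2, x) = x^2/8 + O(x^3).
The coefficient of x^2 is 1/8.

Final answer: 1/8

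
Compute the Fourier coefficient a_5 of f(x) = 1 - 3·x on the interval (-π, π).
a_5 = (1/π) ∫_{-π}^{π} f(x)·cos(5x) dx.
Evaluate the integral (use parity and integration by parts as needed): a_5 = 0.

Final answer: 0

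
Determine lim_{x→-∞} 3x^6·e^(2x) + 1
The product is a 0·∞ indeterminate form at x → -∞.
Rewrite the product as 3x^6 / e^(-2x) (an ∞/∞ form) and apply L'Hôpital, or use the standard hierarchy e^(2|x|) ≫ |x^6| as x → -∞.
The indeterminate product → 0, so the limit = 1.

Final answer: 1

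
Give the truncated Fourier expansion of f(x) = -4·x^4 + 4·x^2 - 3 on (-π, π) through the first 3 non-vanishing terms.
(-208 + 32·π^2)·cos(x) + (16 - 8·π^2)·cos(2·x) - 4·π^4/5 - 3 + 4·π^2/3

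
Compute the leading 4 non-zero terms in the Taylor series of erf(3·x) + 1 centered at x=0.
243·x^5/(5·√(π)) - 18·x^3/√(π) + 6·x/√(π) + 1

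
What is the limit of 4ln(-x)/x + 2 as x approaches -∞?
The quotient is an ∞/∞ indeterminate form as x → -∞.
Compare growth rates of the dominant terms (exponentials ≫ polynomials ≫ logarithms), or apply L'Hôpital's rule; the quotient → 0.
Adding the constant: 0 + 2 = 2. Limit = 2.

Final answer: 2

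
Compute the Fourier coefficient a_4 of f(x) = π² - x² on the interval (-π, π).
a_4 = (1/π) ∫_{-π}^{π} f(x)·cos(4x) dx.
Evaluate the integral (use parity and integration by parts as needed): a_4 = -1/4.

Final answer: -1/4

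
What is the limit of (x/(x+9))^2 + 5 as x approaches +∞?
As x → +∞: x/(x+9) = 1/(1 + 9/x) → 1, and the 2nd power of a limit-1 base also → 1; with the additive constant, 1 + 5 = 6.
Limit = 6.

Final answer: 6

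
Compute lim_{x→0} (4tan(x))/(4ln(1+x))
Both numerator and denominator → 0 as x → 0; this is a 0/0 indeterminate form.
Expand each to leading order near x = 0: numerator ~ 4·x, denominator ~ 4·x.
The limit of the ratio is 1.

Final answer: 1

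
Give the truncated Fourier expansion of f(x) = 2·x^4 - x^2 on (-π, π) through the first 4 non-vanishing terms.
(100 - 16·π^2)·cos(x) + (-7 + 4·π^2)·cos(2·x) + (44/27 - 16·π^2/9)·cos(3·x) - π^2/3 + 2·π^4/5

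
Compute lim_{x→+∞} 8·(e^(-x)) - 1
Evaluate the dominant behaviour as x → +∞; each term tends to a finite value or vanishes.
Limit = -1.

Final answer: -1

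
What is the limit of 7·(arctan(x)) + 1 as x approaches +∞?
Evaluate the dominant behaviour as x → +∞; each term tends to a finite value or vanishes.
Limit = 1 + 7·π/2.

Final answer: 1 + 7·π/2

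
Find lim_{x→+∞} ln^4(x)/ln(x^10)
This is an ∞/∞ indeterminate form as x → +∞.
Write ln(x^10) = 10·ln(x), reducing the quotient to ln^3(x)/10 → ∞.
Limit = ∞.

Final answer: ∞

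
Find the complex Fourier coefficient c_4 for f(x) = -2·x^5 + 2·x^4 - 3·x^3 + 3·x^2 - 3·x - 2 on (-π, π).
Compute the real Fourier coefficients first: a_4 = 3/8 + π^2, b_4 = 45/32 + π^2/4 + π^4.
Then c_4 = (a_4 − i·b_4)/2 = 3/16 + π^2/2 - i·π^4/2 - i·π^2/8 - 45·i/64.

Final answer: 3/16 + π^2/2 - i·π^4/2 - i·π^2/8 - 45·i/64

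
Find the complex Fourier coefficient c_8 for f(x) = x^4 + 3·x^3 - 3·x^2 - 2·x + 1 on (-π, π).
Compute the real Fourier coefficients first: a_8 = -51/256 + π^2/8, b_8 = 73/128 - 3·π^2/4.
Then c_8 = (a_8 − i·b_8)/2 = -51/512 + π^2/16 - 73·i/256 + 3·i·π^2/8.

Final answer: -51/512 + π^2/16 - 73·i/256 + 3·i·π^2/8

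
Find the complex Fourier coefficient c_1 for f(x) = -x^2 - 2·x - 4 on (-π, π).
Compute the real Fourier coefficients first: a_1 = 4, b_1 = -4.
Then c_1 = (a_1 − i·b_1)/2 = 2 + 2·i.

Final answer: 2 + 2·i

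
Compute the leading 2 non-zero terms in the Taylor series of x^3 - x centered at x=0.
x^3 - x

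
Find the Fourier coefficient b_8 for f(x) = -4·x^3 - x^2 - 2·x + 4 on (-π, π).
b_8 = (1/π) ∫_{-π}^{π} f(x)·sin(8x) dx.
Evaluate the integral (use parity and integration by parts as needed): b_8 = 13/32 + π^2.

Final answer: 13/32 + π^2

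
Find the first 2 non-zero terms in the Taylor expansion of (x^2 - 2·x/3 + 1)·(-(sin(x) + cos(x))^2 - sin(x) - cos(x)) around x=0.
-5·x/3 - 2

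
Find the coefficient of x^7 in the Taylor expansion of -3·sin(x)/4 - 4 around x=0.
Expand to order 7: -3·sin(x)/4 - 4 = x^7/6720 - x^5/160 + x^3/8 - 3·x/4 - 4 + O(x^8).
The coefficient of x^7 is 1/6720.

Final answer: 1/6720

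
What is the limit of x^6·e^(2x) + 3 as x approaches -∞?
The product is a 0·∞ indeterminate form at x → -∞.
Rewrite the product as x^6 / e^(-2x) (an ∞/∞ form) and apply L'Hôpital, or use the standard hierarchy e^(2|x|) ≫ |x^6| as x → -∞.
The indeterminate product → 0, so the limit = 3.

Final answer: 3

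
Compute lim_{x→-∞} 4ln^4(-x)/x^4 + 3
The quotient is an ∞/∞ indeterminate form as x → -∞.
Compare growth rates of the dominant terms (exponentials ≫ polynomials ≫ logarithms), or apply L'Hôpital's rule; the quotient → 0.
Adding the constant: 0 + 3 = 3. Limit = 3.

Final answer: 3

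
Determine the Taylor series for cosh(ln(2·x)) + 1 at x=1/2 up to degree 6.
2 + 2·(x - 1/2)^2 - 4·(x - 1/2)^3 + 8·(x - 1/2)^4 - 16·(x - 1/2)^5 + 32·(x - 1/2)^6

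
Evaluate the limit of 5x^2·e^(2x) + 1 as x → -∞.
The product is a 0·∞ indeterminate form at x → -∞.
Rewrite the product as 5x^2 / e^(-2x) (an ∞/∞ form) and apply L'Hôpital, or use the standard hierarchy e^(2|x|) ≫ |x^2| as x → -∞.
The indeterminate product → 0, so the limit = 1.

Final answer: 1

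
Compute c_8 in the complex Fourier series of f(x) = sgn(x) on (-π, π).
Compute the real Fourier coefficients first: a_8 = 0, b_8 = 0.
Then c_8 = (a_8 − i·b_8)/2 = 0.

Final answer: 0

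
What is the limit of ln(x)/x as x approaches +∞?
Evaluate the dominant behaviour as x → +∞; each term tends to a finite value or vanishes.
Limit = 0.

Final answer: 0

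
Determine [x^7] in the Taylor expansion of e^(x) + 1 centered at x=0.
Expand to order 7: e^(x) + 1 = x^7/5040 + x^6/720 + x^5/120 + x^4/24 + x^3/6 + x^2/2 + x + 2 + O(x^8).
The coefficient of x^7 is 1/5040.

Final answer: 1/5040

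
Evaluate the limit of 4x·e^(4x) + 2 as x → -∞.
The product is a 0·∞ indeterminate form at x → -∞.
Rewrite the product as 4x / e^(-4x) (an ∞/∞ form) and apply L'Hôpital, or use the standard hierarchy e^(4|x|) ≫ |x| as x → -∞.
The indeterminate product → 0, so the limit = 2.

Final answer: 2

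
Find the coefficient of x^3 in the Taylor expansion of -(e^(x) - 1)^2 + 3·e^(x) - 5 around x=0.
Expand to order 3: -(e^(x) - 1)^2 + 3·e^(x) - 5 = -x^3/2 + x^2/2 + 3·x - 2 + O(x^4).
The coefficient of x^3 is -1/2.

Final answer: -1/2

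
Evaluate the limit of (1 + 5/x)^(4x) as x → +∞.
As x → +∞: write (1 + 5/x)^(4x) = ((1 + 5/x)^x)^4 → (e^5)^4 = e^20.
Limit = e^(20).

Final answer: e^(20)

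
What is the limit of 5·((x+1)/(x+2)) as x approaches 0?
Direct substitution at x = 0 gives 5/2.

Final answer: 5/2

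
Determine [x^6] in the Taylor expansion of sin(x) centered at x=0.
Expand to order 6: sin(x) = x^5/120 - x^3/6 + x + O(x^7).
The coefficient of x^6 is 0.

Final answer: 0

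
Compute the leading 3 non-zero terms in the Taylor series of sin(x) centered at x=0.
x^5/120 - x^3/6 + x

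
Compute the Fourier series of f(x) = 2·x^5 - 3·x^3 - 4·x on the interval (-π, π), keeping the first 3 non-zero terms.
(-86·π^2 + 4·π^4 + 508)·sin(x) + (-2·π^4 - 31/2 + 13·π^2)·sin(2·x) + (-134·π^2/27 + 52/81 + 4·π^4/3)·sin(3·x)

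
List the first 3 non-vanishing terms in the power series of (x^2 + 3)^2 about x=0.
x^4 + 6·x^2 + 9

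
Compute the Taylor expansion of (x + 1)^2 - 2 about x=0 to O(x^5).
x^2 + 2·x - 1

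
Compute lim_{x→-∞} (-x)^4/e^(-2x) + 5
The quotient is an ∞/∞ indeterminate form as x → -∞.
Compare growth rates of the dominant terms (exponentials ≫ polynomials ≫ logarithms), or apply L'Hôpital's rule; the quotient → 0.
Adding the constant: 0 + 5 = 5. Limit = 5.

Final answer: 5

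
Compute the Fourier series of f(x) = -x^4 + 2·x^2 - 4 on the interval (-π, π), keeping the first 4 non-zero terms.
(-56 + 8·π^2)·cos(x) + (5 - 2·π^2)·cos(2·x) + (-40/27 + 8·π^2/9)·cos(3·x) - π^4/5 - 4 + 2·π^2/3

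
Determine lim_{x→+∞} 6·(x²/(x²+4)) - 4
Evaluate the dominant behaviour as x → +∞; each term tends to a finite value or vanishes.
Limit = 2.

Final answer: 2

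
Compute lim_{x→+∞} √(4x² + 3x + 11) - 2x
As x → +∞: multiply by the conjugate to get (3x+11)/(√(4x²+3x+11)+2x); the denominator ~ 4x, so the limit is 3/4.
Limit = 3/4.

Final answer: 3/4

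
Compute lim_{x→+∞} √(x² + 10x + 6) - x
As x → +∞: multiply by the conjugate to get (10x+6)/(√(x²+10x+6)+x); the denominator ~ 2x, so the limit is 10/2 = 5.
Limit = 5.

Final answer: 5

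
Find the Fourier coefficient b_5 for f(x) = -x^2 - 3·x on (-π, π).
b_5 = (1/π) ∫_{-π}^{π} f(x)·sin(5x) dx.
Evaluate the integral (use parity and integration by parts as needed): b_5 = -6/5.

Final answer: -6/5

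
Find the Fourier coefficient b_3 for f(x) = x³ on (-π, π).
b_3 = (1/π) ∫_{-π}^{π} f(x)·sin(3x) dx.
Evaluate the integral (use parity and integration by parts as needed): b_3 = -4/9 + 2·π^2/3.

Final answer: -4/9 + 2·π^2/3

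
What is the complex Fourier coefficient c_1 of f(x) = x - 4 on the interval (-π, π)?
Compute the real Fourier coefficients first: a_1 = 0, b_1 = 2.
Then c_1 = (a_1 − i·b_1)/2 = -i.

Final answer: -i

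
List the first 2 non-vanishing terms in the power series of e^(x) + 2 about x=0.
x + 3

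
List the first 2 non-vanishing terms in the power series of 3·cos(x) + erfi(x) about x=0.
2·x/√(π) + 3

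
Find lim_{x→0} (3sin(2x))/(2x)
Both numerator and denominator → 0 as x → 0; this is a 0/0 indeterminate form.
Expand each to leading order near x = 0: numerator ~ 6·x, denominator ~ 2·x.
The limit of the ratio is 3.

Final answer: 3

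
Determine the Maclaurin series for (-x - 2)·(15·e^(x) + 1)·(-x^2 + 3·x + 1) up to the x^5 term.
3·x^5/8 - 45·x^4/4 - 113·x^3/2 - 136·x^2 - 142·x - 32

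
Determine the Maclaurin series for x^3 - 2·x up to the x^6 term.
x^3 - 2·x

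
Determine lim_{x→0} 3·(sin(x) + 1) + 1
Direct substitution at x = 0 gives 4.

Final answer: 4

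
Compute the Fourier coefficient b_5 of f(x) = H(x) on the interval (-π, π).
b_5 = (1/π) ∫_{-π}^{π} f(x)·sin(5x) dx.
Evaluate the integral (use parity and integration by parts as needed): b_5 = 2/(5·π).

Final answer: 2/(5·π)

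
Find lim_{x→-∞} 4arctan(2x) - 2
Evaluate the dominant behaviour as x → -∞; each term tends to a finite value or vanishes.
Limit = -2·π - 2.

Final answer: -2·π - 2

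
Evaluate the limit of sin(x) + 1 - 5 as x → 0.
Direct substitution at x = 0 gives -4.

Final answer: -4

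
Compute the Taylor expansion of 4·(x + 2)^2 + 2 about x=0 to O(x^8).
4·x^2 + 16·x + 18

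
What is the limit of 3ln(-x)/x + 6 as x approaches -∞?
The quotient is an ∞/∞ indeterminate form as x → -∞.
Compare growth rates of the dominant terms (exponentials ≫ polynomials ≫ logarithms), or apply L'Hôpital's rule; the quotient → 0.
Adding the constant: 0 + 6 = 6. Limit = 6.

Final answer: 6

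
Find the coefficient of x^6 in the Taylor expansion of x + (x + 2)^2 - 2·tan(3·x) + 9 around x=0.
Expand to order 6: x + (x + 2)^2 - 2·tan(3·x) + 9 = -324·x^5/5 - 18·x^3 + x^2 - x + 13 + O(x^7).
The coefficient of x^6 is 0.

Final answer: 0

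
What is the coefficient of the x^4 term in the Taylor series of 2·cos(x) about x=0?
Expand to order 4: 2·cos(x) = x^4/12 - x^2 + 2 + O(x^5).
The coefficient of x^4 is 1/12.

Final answer: 1/12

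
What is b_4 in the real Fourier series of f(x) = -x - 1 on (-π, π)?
b_4 = (1/π) ∫_{-π}^{π} f(x)·sin(4x) dx.
Evaluate the integral (use parity and integration by parts as needed): b_4 = 1/2.

Final answer: 1/2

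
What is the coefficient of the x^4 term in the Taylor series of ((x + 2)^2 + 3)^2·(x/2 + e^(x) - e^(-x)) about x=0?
Expand to order 4: ((x + 2)^2 + 3)^2·(x/2 + e^(x) - e^(-x)) = 116·x^4/3 + 274·x^3/3 + 140·x^2 + 245·x/2 + O(x^5).
The coefficient of x^4 is 116/3.

Final answer: 116/3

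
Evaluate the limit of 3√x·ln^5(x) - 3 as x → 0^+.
The product is a 0·∞ indeterminate form at x → 0⁺.
Rewrite the product as 3·ln^5(x) / x^(-1/2) and apply L'Hôpital, or use the standard hierarchy x^(-1/2) ≫ |ln x|^5 as x → 0⁺.
The indeterminate product → 0, so the limit = -3.

Final answer: -3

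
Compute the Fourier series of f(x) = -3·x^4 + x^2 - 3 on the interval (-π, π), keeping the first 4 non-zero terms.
(-148 + 24·π^2)·cos(x) + (10 - 6·π^2)·cos(2·x) + (-20/9 + 8·π^2/3)·cos(3·x) - 3·π^4/5 - 3 + π^2/3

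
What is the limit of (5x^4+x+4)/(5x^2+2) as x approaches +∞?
This is an ∞/∞ indeterminate form as x → +∞.
Divide numerator and denominator by x^4 and let the lower-order terms vanish; the numerator's degree 4 exceeds the denominator's degree 2, so the quotient diverges.
Limit = ∞.

Final answer: ∞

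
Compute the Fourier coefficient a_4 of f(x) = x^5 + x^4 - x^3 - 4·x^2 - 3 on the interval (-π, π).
a_4 = (1/π) ∫_{-π}^{π} f(x)·cos(4x) dx.
Evaluate the integral (use parity and integration by parts as needed): a_4 = -19/16 + π^2/2.

Final answer: -19/16 + π^2/2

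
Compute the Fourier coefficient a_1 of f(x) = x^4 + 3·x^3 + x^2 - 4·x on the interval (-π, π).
a_1 = (1/π) ∫_{-π}^{π} f(x)·cos(1x) dx.
Evaluate the integral (use parity and integration by parts as needed): a_1 = 44 - 8·π^2.

Final answer: 44 - 8·π^2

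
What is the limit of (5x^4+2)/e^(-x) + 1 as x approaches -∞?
The quotient is an ∞/∞ indeterminate form as x → -∞.
Compare growth rates of the dominant terms (exponentials ≫ polynomials ≫ logarithms), or apply L'Hôpital's rule; the quotient → 0.
Adding the constant: 0 + 1 = 1. Limit = 1.

Final answer: 1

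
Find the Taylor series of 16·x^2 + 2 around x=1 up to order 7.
18 + 32·(x - 1) + 16·(x - 1)^2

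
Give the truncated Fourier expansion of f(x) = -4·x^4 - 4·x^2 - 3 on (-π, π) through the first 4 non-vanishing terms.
(-176 + 32·π^2)·cos(x) + (8 - 8·π^2)·cos(2·x) + (-16/27 + 32·π^2/9)·cos(3·x) - 4·π^4/5 - 4·π^2/3 - 3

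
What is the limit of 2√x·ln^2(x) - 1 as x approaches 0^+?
The product is a 0·∞ indeterminate form at x → 0⁺.
Rewrite the product as 2·ln^2(x) / x^(-1/2) and apply L'Hôpital, or use the standard hierarchy x^(-1/2) ≫ |ln x|^2 as x → 0⁺.
The indeterminate product → 0, so the limit = -1.

Final answer: -1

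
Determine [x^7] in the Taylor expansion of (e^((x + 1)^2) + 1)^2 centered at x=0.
Expand to order 7: (e^((x + 1)^2) + 1)^2 = x^7·(1 + e)^2·(814·e/(315·(1 + e)) + 222·e^(2)/(5·(1 + e)^2)) + x^6·(1 + e)^2·(173·e/(45·(1 + e)) + 1823·e^(2)/(45·(1 + e)^2)) + x^5·(1 + e)^2·(26·e/(5·(1 + e)) + 98·e^(2)/(3·(1 + e)^2)) + x^4·(1 + e)^2·(19·e/(3·(1 + e)) + 67·e^(2)/(3·(1 + e)^2)) + x^3·(1 + e)^2·(20·e/(3·(1 + e)) + 12·e^(2)/(1 + e)^2) + x^2·(1 + e)^2·(4·e^(2)/(1 + e)^2 + 6·e/(1 + e)) + 4·e·x·(1 + e) + (1 + e)^2 + O(x^8).
The coefficient of x^7 is (1 + e)^2·(814·e/(315·(1 + e)) + 222·e^(2)/(5·(1 + e)^2)).

Final answer: (1 + e)^2·(814·e/(315·(1 + e)) + 222·e^(2)/(5·(1 + e)^2))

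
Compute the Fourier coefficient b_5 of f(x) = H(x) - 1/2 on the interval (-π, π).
b_5 = (1/π) ∫_{-π}^{π} f(x)·sin(5x) dx.
Evaluate the integral (use parity and integration by parts as needed): b_5 = 2/(5·π).

Final answer: 2/(5·π)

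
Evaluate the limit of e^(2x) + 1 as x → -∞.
Evaluate the dominant behaviour as x → -∞; each term tends to a finite value or vanishes.
Limit = 1.

Final answer: 1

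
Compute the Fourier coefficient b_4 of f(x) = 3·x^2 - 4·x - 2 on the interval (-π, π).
b_4 = (1/π) ∫_{-π}^{π} f(x)·sin(4x) dx.
Evaluate the integral (use parity and integration by parts as needed): b_4 = 2.

Final answer: 2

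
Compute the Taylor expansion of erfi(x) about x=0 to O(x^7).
x^5/(5·√(π)) + 2·x^3/(3·√(π)) + 2·x/√(π)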